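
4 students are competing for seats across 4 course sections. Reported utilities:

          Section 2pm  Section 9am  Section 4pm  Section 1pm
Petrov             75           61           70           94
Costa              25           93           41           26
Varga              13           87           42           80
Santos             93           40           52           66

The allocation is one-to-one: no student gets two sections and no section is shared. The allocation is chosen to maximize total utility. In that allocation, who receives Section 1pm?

This is the linear assignment problem.
Optimal: Petrov→Section 4pm (70 points), Costa→Section 9am (93 points), Varga→Section 1pm (80 points), Santos→Section 2pm (93 points) — total 70+93+80+93 = 336 points.
Row-greedy (each student in turn takes its best remaining section) gives 322 points, worse by 14.
Varga's own top section is Section 9am (87 points), but forcing Varga→Section 9am and reassigning the rest optimally gives only 315 points — worse by 21.

Varga receives Section 1pm.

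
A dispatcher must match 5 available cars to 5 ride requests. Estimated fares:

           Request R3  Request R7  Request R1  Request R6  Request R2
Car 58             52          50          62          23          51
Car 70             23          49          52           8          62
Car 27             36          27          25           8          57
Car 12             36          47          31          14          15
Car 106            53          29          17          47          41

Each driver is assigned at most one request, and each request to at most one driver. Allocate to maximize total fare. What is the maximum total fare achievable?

Maximum total: $255

Optimal: Car 58→Request R3 ($52), Car 70→Request R1 ($52), Car 27→Request R2 ($57), Car 12→Request R7 ($47), Car 106→Request R6 ($47) — total 52+52+57+47+47 = $255.
Column-greedy (each request in turn goes to its best remaining driver) gives $226, worse by 29.
Next-best assignment: Car 58→Request R1, Car 70→Request R2, Car 27→Request R3, Car 12→Request R7, Car 106→Request R6 = $254.
Swapping Car 27↔Car 58 (Car 27→Request R3 $36, Car 58→Request R2 $51) loses 22.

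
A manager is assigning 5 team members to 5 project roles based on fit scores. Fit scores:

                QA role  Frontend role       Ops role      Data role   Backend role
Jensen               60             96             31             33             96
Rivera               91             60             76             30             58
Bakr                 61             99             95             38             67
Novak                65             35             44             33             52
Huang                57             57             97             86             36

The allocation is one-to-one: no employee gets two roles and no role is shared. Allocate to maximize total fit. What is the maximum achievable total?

Maximum total: 422 pts

Optimal: Jensen→Backend role (96 pts), Rivera→Ops role (76 pts), Bakr→Frontend role (99 pts), Novak→QA role (65 pts), Huang→Data role (86 pts) — total 96+76+99+65+86 = 422 pts.
Column-greedy (each role in turn goes to its best remaining employee) gives 372 pts, worse by 50.
Next-best assignment: Jensen→Frontend role, Rivera→QA role, Bakr→Ops role, Novak→Backend role, Huang→Data role = 420 pts.
Every other assignment is strictly worse.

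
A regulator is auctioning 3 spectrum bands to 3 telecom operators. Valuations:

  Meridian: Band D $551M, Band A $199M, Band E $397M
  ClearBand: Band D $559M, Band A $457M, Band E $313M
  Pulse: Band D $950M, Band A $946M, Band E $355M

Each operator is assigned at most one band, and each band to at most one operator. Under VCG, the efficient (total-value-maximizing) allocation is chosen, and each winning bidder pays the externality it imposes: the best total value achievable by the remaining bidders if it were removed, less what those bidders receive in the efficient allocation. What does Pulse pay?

Pulse pays $52M.

Efficient allocation: Meridian→Band E ($397M), ClearBand→Band D ($559M), Pulse→Band A ($946M); total welfare W = $1902M.
Pulse receives Band A at value $946M, so the others get W − 946 = $956M.
Without Pulse: best allocation of the remaining 2 bidders over all 3 bands is Meridian→Band D ($551M), ClearBand→Band A ($457M), total $1008M.
VCG payment = (others' best without Pulse) − (others' welfare with Pulse) = 1008 − 956 = $52M.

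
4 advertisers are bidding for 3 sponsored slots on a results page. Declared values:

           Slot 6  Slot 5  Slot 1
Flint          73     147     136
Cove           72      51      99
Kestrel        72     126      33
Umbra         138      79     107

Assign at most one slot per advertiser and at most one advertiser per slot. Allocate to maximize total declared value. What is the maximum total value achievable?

This is the linear assignment problem.
Optimal: Umbra→Slot 6 ($138), Kestrel→Slot 5 ($126), Flint→Slot 1 ($136) — total 138+126+136 = $400.
Column-greedy (each slot in turn goes to its best remaining advertiser) gives $384, worse by 16.

Maximum total: $400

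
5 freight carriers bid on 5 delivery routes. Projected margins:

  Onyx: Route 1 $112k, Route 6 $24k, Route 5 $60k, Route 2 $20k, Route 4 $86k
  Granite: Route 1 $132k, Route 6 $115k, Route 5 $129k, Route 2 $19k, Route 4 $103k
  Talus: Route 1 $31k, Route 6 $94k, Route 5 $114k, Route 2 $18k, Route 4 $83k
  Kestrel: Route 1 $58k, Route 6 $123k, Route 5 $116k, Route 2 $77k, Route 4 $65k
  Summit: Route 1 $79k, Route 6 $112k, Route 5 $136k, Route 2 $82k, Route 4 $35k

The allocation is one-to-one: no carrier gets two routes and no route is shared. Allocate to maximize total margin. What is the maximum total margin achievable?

Max total: $537k

This is the linear assignment problem.
Optimal: Onyx→Route 4 ($86k), Granite→Route 1 ($132k), Talus→Route 5 ($114k), Kestrel→Route 6 ($123k), Summit→Route 2 ($82k) — total 86+132+114+123+82 = $537k.
Every other assignment is strictly worse.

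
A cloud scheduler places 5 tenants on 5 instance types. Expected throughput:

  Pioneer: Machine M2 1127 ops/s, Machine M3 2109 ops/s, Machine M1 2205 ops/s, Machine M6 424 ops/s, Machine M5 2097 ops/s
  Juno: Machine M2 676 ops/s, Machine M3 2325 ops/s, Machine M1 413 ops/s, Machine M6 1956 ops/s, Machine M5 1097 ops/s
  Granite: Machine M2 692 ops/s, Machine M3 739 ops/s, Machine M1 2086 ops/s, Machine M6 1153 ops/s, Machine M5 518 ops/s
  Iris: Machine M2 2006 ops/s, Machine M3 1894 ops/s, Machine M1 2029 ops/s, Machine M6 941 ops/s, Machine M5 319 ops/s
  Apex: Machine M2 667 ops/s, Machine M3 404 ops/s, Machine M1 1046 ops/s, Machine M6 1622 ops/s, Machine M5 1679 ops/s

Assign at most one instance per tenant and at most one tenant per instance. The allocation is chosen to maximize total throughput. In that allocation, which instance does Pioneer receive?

Pioneer receives Machine M5.

This is a one-to-one assignment (maximum-weight bipartite matching).
Optimal: Pioneer→Machine M5 (2097 ops/s), Juno→Machine M3 (2325 ops/s), Granite→Machine M1 (2086 ops/s), Iris→Machine M2 (2006 ops/s), Apex→Machine M6 (1622 ops/s) — total 2097+2325+2086+2006+1622 = 10136 ops/s.
Swapping Iris↔Juno (Iris→Machine M3 1894 ops/s, Juno→Machine M2 676 ops/s) loses 1761.
Every other assignment is strictly worse.
Pioneer's own top instance is Machine M1 (2205 ops/s), but forcing Pioneer→Machine M1 and reassigning the rest optimally gives only 9368 ops/s — worse by 768.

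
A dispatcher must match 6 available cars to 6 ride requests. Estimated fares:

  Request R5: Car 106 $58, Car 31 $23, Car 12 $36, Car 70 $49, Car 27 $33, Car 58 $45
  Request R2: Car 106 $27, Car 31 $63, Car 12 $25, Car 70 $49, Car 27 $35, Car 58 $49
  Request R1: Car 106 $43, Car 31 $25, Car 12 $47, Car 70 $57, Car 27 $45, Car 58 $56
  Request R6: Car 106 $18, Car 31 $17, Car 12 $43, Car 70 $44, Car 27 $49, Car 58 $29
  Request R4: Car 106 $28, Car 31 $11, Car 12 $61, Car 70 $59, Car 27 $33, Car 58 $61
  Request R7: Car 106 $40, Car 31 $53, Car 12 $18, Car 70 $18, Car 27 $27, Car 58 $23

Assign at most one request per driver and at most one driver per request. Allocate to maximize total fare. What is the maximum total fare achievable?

This is the linear assignment problem.
Optimal: Car 106→Request R5 ($58), Car 31→Request R7 ($53), Car 12→Request R4 ($61), Car 70→Request R1 ($57), Car 27→Request R6 ($49), Car 58→Request R2 ($49) — total 58+53+61+57+49+49 = $327.
Max-entry greedy (repeatedly take the single best remaining cell) gives $311, worse by 16.
Next-best assignment: Car 106→Request R5, Car 31→Request R7, Car 12→Request R4, Car 70→Request R2, Car 27→Request R6, Car 58→Request R1 = $326.
Every other assignment is strictly worse.

Maximum total: $327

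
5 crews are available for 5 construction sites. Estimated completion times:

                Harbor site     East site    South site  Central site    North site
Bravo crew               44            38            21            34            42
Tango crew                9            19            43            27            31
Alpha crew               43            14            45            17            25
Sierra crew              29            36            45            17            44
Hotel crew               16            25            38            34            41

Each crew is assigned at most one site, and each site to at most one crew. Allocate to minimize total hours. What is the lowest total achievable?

Minimum total: 97 hours

Optimal: Bravo crew→South site (21 hours), Tango crew→Harbor site (9 hours), Alpha crew→North site (25 hours), Sierra crew→Central site (17 hours), Hotel crew→East site (25 hours) — total 21+9+25+17+25 = 97 hours.
Swapping Sierra crew↔Alpha crew (Sierra crew→North site 44 hours, Alpha crew→Central site 17 hours) adds 19.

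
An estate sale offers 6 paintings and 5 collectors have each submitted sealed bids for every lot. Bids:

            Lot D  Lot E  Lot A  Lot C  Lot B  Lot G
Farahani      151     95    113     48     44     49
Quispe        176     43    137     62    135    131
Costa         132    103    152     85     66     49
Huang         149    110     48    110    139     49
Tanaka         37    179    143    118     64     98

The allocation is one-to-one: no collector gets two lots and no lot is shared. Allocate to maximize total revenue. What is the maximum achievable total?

Maximum total: $752

Optimal: Farahani→Lot D ($151), Quispe→Lot G ($131), Costa→Lot A ($152), Huang→Lot B ($139), Tanaka→Lot E ($179) — total 151+131+152+139+179 = $752.
Row-greedy (each collector in turn takes its best remaining lot) gives $648, worse by 104.
Checked against all permutations: $752 is optimal.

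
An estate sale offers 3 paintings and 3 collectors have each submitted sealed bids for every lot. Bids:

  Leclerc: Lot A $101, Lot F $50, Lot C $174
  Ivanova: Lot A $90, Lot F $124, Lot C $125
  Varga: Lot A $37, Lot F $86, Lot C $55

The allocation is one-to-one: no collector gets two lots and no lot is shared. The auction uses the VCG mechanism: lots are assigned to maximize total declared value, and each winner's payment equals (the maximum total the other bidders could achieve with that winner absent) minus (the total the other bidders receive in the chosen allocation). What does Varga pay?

Varga pays $34.

Efficient allocation: Leclerc→Lot C ($174), Ivanova→Lot A ($90), Varga→Lot F ($86); total welfare W = $350.
Varga receives Lot F at value $86, so the others get W − 86 = $264.
Without Varga: best allocation of the remaining 2 bidders over all 3 lots is Leclerc→Lot C ($174), Ivanova→Lot F ($124), total $298.
VCG payment = (others' best without Varga) − (others' welfare with Varga) = 298 − 264 = $34.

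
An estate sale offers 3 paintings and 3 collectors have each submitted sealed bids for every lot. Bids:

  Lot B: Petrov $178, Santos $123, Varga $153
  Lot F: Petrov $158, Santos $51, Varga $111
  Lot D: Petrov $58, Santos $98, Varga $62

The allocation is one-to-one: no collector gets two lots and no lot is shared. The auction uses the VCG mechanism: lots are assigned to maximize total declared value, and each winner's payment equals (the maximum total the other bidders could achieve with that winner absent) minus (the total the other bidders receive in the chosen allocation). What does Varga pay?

Efficient allocation: Petrov→Lot F ($158), Santos→Lot D ($98), Varga→Lot B ($153); total welfare W = $409.
Varga receives Lot B at value $153, so the others get W − 153 = $256.
Without Varga: best allocation of the remaining 2 bidders over all 3 lots is Petrov→Lot F ($158), Santos→Lot B ($123), total $281.
VCG payment = (others' best without Varga) − (others' welfare with Varga) = 281 − 256 = $25.

Varga pays $25.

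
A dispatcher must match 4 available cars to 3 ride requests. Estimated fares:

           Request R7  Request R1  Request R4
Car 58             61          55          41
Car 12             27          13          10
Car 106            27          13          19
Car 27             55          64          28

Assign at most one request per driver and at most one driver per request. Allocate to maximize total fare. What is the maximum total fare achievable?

Maximum total: $144

Optimal: Car 58→Request R7 ($61), Car 27→Request R1 ($64), Car 106→Request R4 ($19) — total 61+64+19 = $144.
Row-greedy (each driver in turn takes its best remaining request) gives $93, worse by 51.
Swapping Car 106↔Car 58 (Car 106→Request R7 $27, Car 58→Request R4 $41) loses 12.
No other one-to-one assignment exceeds $144.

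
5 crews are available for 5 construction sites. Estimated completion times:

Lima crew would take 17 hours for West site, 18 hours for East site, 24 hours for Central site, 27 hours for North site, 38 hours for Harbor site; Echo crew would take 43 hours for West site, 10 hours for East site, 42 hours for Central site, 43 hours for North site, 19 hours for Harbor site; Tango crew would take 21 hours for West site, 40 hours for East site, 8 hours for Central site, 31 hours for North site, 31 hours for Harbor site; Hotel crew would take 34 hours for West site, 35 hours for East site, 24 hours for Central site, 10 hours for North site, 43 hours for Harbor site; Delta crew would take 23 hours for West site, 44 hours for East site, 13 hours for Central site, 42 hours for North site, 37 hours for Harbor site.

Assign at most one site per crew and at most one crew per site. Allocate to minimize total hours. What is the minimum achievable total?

Min total: 78 hours

This is the linear assignment problem.
Optimal: Lima crew→East site (18 hours), Echo crew→Harbor site (19 hours), Tango crew→Central site (8 hours), Hotel crew→North site (10 hours), Delta crew→West site (23 hours) — total 18+19+8+10+23 = 78 hours.
Min-entry greedy (repeatedly take the single cheapest remaining cell) gives 82 hours, worse by 4.
Every other assignment is strictly worse.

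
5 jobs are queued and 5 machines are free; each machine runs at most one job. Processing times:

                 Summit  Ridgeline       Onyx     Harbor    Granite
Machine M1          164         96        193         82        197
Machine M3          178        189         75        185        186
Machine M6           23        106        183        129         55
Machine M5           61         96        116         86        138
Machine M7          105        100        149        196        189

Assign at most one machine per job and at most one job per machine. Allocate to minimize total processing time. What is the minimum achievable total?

Min total: 373 min

Treat this as an assignment problem: match each job to one machine.
Optimal: Summit→Machine M5 (61 min), Ridgeline→Machine M7 (100 min), Onyx→Machine M3 (75 min), Harbor→Machine M1 (82 min), Granite→Machine M6 (55 min) — total 61+100+75+82+55 = 373 min.
Row-greedy (each job in turn takes its cheapest remaining machine) gives 469 min, worse by 96.
Swapping Summit↔Harbor (Summit→Machine M1 164 min, Harbor→Machine M5 86 min) adds 107.
Every other assignment is strictly worse.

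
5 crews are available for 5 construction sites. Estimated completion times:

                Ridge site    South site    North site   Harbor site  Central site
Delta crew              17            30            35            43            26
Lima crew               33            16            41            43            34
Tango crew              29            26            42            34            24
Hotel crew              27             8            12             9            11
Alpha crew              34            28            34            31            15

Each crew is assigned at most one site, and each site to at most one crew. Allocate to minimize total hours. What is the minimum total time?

Min total: 94 hours

Optimal: Delta crew→Ridge site (17 hours), Lima crew→South site (16 hours), Tango crew→Harbor site (34 hours), Hotel crew→North site (12 hours), Alpha crew→Central site (15 hours) — total 17+16+34+12+15 = 94 hours.
Min-entry greedy (repeatedly take the single cheapest remaining cell) gives 115 hours, worse by 21.
Next-best assignment: Delta crew→Ridge site, Lima crew→South site, Tango crew→North site, Hotel crew→Harbor site, Alpha crew→Central site = 99 hours.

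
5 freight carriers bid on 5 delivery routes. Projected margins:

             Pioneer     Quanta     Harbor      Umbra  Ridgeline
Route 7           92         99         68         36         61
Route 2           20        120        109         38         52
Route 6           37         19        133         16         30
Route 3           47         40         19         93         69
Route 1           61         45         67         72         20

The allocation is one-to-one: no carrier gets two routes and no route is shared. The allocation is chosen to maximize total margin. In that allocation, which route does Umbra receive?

Umbra receives Route 1.

Optimal: Pioneer→Route 7 ($92k), Quanta→Route 2 ($120k), Harbor→Route 6 ($133k), Umbra→Route 1 ($72k), Ridgeline→Route 3 ($69k) — total 92+120+133+72+69 = $486k.
Column-greedy (each route in turn goes to its best remaining carrier) gives $358k, worse by 128.
Next-best assignment: Pioneer→Route 1, Quanta→Route 2, Harbor→Route 6, Umbra→Route 3, Ridgeline→Route 7 = $468k.
No other one-to-one assignment exceeds $486k.
Umbra's own top route is Route 3 ($93k), but forcing Umbra→Route 3 and reassigning the rest optimally gives only $468k — worse by 18.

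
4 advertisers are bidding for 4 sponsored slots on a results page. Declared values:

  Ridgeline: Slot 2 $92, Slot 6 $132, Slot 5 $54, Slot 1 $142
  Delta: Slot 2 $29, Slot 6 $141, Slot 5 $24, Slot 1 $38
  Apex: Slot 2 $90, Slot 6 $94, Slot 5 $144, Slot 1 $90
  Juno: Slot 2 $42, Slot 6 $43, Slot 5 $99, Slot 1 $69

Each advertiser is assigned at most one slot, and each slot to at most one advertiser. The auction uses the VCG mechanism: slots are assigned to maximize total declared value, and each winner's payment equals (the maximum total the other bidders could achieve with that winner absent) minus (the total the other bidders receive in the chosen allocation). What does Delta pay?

Delta pays $14.

Efficient allocation: Ridgeline→Slot 1 ($142), Delta→Slot 6 ($141), Apex→Slot 2 ($90), Juno→Slot 5 ($99); total welfare W = $472.
Delta receives Slot 6 at value $141, so the others get W − 141 = $331.
Without Delta: best allocation of the remaining 3 bidders over all 4 slots is Ridgeline→Slot 6 ($132), Apex→Slot 5 ($144), Juno→Slot 1 ($69), total $345.
VCG payment = (others' best without Delta) − (others' welfare with Delta) = 345 − 331 = $14.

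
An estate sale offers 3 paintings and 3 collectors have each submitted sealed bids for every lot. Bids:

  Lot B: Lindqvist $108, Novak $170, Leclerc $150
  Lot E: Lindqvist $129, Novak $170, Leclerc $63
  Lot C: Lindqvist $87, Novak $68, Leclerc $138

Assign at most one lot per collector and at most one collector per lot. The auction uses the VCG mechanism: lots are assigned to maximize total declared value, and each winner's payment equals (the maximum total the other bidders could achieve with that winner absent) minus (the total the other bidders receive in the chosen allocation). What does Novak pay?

Novak pays $12.

Efficient allocation: Lindqvist→Lot E ($129), Novak→Lot B ($170), Leclerc→Lot C ($138); total welfare W = $437.
Novak receives Lot B at value $170, so the others get W − 170 = $267.
Without Novak: best allocation of the remaining 2 bidders over all 3 lots is Lindqvist→Lot E ($129), Leclerc→Lot B ($150), total $279.
VCG payment = (others' best without Novak) − (others' welfare with Novak) = 279 − 267 = $12.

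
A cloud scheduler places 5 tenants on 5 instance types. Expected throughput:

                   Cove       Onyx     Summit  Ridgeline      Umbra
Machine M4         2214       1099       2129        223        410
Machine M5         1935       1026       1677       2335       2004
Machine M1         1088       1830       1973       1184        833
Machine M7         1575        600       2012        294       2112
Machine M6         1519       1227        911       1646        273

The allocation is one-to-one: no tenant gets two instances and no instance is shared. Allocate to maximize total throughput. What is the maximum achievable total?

Optimal: Cove→Machine M6 (1519 ops/s), Onyx→Machine M1 (1830 ops/s), Summit→Machine M4 (2129 ops/s), Ridgeline→Machine M5 (2335 ops/s), Umbra→Machine M7 (2112 ops/s) — total 1519+1830+2129+2335+2112 = 9925 ops/s.
Column-greedy (each instance in turn goes to its best remaining tenant) gives 9861 ops/s, worse by 64.
Swapping Ridgeline↔Summit (Ridgeline→Machine M4 223 ops/s, Summit→Machine M5 1677 ops/s) loses 2564.
Checked against all permutations: 9925 ops/s is optimal.

Max total: 9925 ops/s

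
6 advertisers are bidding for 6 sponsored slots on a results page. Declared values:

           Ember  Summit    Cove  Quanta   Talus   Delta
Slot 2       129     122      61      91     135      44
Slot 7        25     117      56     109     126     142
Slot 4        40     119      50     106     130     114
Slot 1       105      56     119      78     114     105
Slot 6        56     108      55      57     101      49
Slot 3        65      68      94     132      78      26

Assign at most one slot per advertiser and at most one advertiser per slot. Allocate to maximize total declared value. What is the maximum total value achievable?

This is a one-to-one assignment (maximum-weight bipartite matching).
Optimal: Ember→Slot 2 ($129), Summit→Slot 6 ($108), Cove→Slot 1 ($119), Quanta→Slot 3 ($132), Talus→Slot 4 ($130), Delta→Slot 7 ($142) — total 129+108+119+132+130+142 = $760.
Column-greedy (each slot in turn goes to its best remaining advertiser) gives $637, worse by 123.
Next-best assignment: Ember→Slot 2, Summit→Slot 4, Cove→Slot 1, Quanta→Slot 3, Talus→Slot 6, Delta→Slot 7 = $742.
Swapping Cove↔Talus (Cove→Slot 4 $50, Talus→Slot 1 $114) loses 85.
Every other assignment is strictly worse.

Maximum total: $760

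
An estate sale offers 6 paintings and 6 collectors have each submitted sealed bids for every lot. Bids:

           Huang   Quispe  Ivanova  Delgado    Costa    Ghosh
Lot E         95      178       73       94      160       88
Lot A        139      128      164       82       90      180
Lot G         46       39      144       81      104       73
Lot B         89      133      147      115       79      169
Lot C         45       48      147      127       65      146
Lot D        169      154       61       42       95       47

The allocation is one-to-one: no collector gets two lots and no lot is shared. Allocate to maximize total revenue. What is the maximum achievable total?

Treat this as an assignment problem: match each collector to one lot.
Optimal: Huang→Lot D ($169), Quispe→Lot B ($133), Ivanova→Lot G ($144), Delgado→Lot C ($127), Costa→Lot E ($160), Ghosh→Lot A ($180) — total 169+133+144+127+160+180 = $913.
Row-greedy (each collector in turn takes its best remaining lot) gives $911, worse by 2.
Next-best assignment: Huang→Lot D, Quispe→Lot E, Ivanova→Lot A, Delgado→Lot C, Costa→Lot G, Ghosh→Lot B = $911.
Swapping Ghosh↔Delgado (Ghosh→Lot C $146, Delgado→Lot A $82) loses 79.

Maximum total: $913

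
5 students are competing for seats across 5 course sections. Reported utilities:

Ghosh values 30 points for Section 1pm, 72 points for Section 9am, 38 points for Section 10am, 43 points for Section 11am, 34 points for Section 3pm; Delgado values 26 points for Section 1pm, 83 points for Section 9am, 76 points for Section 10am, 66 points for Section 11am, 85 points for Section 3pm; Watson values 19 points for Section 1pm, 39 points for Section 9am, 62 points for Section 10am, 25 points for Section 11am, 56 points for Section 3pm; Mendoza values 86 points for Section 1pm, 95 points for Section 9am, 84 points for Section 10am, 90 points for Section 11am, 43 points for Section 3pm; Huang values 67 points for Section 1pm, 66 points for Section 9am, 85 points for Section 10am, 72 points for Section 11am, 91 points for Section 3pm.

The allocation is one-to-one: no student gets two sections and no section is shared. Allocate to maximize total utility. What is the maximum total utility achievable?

Optimal: Ghosh→Section 9am (72 points), Delgado→Section 11am (66 points), Watson→Section 10am (62 points), Mendoza→Section 1pm (86 points), Huang→Section 3pm (91 points) — total 72+66+62+86+91 = 377 points.
Row-greedy (each student in turn takes its best remaining section) gives 376 points, worse by 1.
Swapping Ghosh↔Mendoza (Ghosh→Section 1pm 30 points, Mendoza→Section 9am 95 points) loses 33.
Checked against all permutations: 377 points is optimal.

Max total: 377 points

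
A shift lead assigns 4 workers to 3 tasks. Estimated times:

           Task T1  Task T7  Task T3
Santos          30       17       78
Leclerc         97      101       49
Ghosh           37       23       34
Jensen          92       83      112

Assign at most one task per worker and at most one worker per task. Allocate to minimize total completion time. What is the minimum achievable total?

Optimal: Santos→Task T1 (30 min), Ghosh→Task T7 (23 min), Leclerc→Task T3 (49 min) — total 30+23+49 = 102 min.
Row-greedy (each worker in turn takes its cheapest remaining task) gives 103 min, worse by 1.

Minimum total: 102 min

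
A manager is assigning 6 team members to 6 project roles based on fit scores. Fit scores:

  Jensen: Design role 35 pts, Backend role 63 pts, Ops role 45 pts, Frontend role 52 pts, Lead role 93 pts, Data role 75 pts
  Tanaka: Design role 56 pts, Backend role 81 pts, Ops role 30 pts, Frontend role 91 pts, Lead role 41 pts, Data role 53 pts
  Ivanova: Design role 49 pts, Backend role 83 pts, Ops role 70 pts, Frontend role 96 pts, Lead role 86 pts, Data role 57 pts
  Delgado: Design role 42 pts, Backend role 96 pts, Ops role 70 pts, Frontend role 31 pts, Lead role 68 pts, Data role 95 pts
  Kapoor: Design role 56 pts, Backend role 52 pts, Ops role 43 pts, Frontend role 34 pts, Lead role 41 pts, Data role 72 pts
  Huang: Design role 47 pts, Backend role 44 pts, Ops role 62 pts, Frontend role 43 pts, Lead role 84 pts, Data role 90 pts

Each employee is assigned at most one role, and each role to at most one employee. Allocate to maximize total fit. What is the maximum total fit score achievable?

Optimal: Jensen→Lead role (93 pts), Tanaka→Frontend role (91 pts), Ivanova→Ops role (70 pts), Delgado→Backend role (96 pts), Kapoor→Design role (56 pts), Huang→Data role (90 pts) — total 93+91+70+96+56+90 = 496 pts.
Column-greedy (each role in turn goes to its best remaining employee) gives 430 pts, worse by 66.
Next-best assignment: Jensen→Lead role, Tanaka→Backend role, Ivanova→Frontend role, Delgado→Ops role, Kapoor→Design role, Huang→Data role = 486 pts.
Every other assignment is strictly worse.

Max total: 496 pts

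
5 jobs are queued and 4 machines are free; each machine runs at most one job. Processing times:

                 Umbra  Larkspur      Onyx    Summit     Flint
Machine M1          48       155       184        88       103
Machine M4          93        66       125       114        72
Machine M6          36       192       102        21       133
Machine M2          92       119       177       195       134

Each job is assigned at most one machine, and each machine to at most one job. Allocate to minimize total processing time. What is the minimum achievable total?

Min total: 260 min

Optimal: Umbra→Machine M1 (48 min), Flint→Machine M4 (72 min), Summit→Machine M6 (21 min), Larkspur→Machine M2 (119 min) — total 48+72+21+119 = 260 min.
Next-best assignment: Umbra→Machine M1, Larkspur→Machine M4, Summit→Machine M6, Flint→Machine M2 = 269 min.
No other one-to-one assignment undercuts 260 min.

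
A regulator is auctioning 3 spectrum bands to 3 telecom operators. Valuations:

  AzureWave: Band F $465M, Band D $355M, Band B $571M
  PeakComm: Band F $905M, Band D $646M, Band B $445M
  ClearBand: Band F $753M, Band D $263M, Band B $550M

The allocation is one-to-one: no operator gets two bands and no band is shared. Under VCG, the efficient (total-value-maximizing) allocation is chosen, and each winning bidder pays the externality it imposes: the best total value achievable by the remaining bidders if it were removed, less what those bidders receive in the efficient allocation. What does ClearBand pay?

ClearBand pays $259M.

Efficient allocation: AzureWave→Band B ($571M), PeakComm→Band D ($646M), ClearBand→Band F ($753M); total welfare W = $1970M.
ClearBand receives Band F at value $753M, so the others get W − 753 = $1217M.
Without ClearBand: best allocation of the remaining 2 bidders over all 3 bands is AzureWave→Band B ($571M), PeakComm→Band F ($905M), total $1476M.
VCG payment = (others' best without ClearBand) − (others' welfare with ClearBand) = 1476 − 1217 = $259M.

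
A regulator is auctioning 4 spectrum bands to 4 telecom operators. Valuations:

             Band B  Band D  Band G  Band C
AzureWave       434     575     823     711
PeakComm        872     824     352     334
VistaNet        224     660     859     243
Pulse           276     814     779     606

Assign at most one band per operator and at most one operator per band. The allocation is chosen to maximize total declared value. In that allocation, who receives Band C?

Optimal: AzureWave→Band C ($711M), PeakComm→Band B ($872M), VistaNet→Band G ($859M), Pulse→Band D ($814M) — total 711+872+859+814 = $3256M.
Row-greedy (each operator in turn takes its best remaining band) gives $2961M, worse by 295.
Checked against all permutations: $3256M is optimal.
AzureWave's own top band is Band G ($823M), but forcing AzureWave→Band G and reassigning the rest optimally gives only $2961M — worse by 295.

AzureWave receives Band C.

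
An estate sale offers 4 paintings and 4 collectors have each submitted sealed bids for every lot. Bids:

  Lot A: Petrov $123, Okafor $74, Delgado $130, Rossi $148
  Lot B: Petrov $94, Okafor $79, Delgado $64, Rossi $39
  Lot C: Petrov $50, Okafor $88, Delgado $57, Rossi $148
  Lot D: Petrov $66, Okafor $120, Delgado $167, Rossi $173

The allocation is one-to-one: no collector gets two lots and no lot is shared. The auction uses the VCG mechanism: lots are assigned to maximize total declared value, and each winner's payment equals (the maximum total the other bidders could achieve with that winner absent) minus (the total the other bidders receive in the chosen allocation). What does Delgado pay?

Efficient allocation: Petrov→Lot A ($123), Okafor→Lot B ($79), Delgado→Lot D ($167), Rossi→Lot C ($148); total welfare W = $517.
Delgado receives Lot D at value $167, so the others get W − 167 = $350.
Without Delgado: best allocation of the remaining 3 bidders over all 4 lots is Petrov→Lot A ($123), Okafor→Lot D ($120), Rossi→Lot C ($148), total $391.
VCG payment = (others' best without Delgado) − (others' welfare with Delgado) = 391 − 350 = $41.

Delgado pays $41.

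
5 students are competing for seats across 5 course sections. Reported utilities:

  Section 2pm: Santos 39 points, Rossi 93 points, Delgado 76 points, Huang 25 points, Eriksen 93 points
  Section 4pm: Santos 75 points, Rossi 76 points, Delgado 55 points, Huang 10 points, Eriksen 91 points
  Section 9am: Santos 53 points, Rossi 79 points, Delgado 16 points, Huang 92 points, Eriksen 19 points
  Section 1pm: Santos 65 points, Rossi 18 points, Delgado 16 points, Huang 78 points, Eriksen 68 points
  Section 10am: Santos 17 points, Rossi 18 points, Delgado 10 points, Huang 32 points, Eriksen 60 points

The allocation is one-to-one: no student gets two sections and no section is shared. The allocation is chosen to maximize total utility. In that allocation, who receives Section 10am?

Eriksen receives Section 10am.

Optimal: Santos→Section 1pm (65 points), Rossi→Section 4pm (76 points), Delgado→Section 2pm (76 points), Huang→Section 9am (92 points), Eriksen→Section 10am (60 points) — total 65+76+76+92+60 = 369 points.
Max-entry greedy (repeatedly take the single best remaining cell) gives 351 points, worse by 18.
Eriksen's own top section is Section 2pm (93 points), but forcing Eriksen→Section 2pm and reassigning the rest optimally gives only 336 points — worse by 33.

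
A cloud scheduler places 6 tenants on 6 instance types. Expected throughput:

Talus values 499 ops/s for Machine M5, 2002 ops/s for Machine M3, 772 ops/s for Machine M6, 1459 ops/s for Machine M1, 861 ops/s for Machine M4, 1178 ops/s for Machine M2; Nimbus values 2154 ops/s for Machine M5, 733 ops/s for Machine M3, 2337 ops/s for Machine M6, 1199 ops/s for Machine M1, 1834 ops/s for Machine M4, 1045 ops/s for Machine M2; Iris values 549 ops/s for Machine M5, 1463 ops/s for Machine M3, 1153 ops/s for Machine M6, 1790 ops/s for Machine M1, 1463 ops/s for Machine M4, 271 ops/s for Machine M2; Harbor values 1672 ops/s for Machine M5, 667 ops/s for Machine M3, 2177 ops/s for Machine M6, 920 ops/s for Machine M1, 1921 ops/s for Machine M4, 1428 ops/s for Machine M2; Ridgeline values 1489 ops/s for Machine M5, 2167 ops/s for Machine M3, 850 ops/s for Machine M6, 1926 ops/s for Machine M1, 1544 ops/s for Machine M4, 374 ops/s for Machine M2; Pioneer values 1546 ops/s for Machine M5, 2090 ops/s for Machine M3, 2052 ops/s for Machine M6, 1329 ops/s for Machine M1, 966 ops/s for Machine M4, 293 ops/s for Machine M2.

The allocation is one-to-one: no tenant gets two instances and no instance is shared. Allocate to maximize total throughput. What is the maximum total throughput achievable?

Max total: 11262 ops/s

Optimal: Talus→Machine M2 (1178 ops/s), Nimbus→Machine M5 (2154 ops/s), Iris→Machine M1 (1790 ops/s), Harbor→Machine M4 (1921 ops/s), Ridgeline→Machine M3 (2167 ops/s), Pioneer→Machine M6 (2052 ops/s) — total 1178+2154+1790+1921+2167+2052 = 11262 ops/s.
Swapping Harbor↔Ridgeline (Harbor→Machine M3 667 ops/s, Ridgeline→Machine M4 1544 ops/s) loses 1877.
Every other assignment is strictly worse.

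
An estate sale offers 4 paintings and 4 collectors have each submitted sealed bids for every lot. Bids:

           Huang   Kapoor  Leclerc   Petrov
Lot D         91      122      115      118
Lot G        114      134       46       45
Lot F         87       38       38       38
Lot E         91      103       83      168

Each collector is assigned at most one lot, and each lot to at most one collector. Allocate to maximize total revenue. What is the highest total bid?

Max total: $504

Optimal: Huang→Lot F ($87), Kapoor→Lot G ($134), Leclerc→Lot D ($115), Petrov→Lot E ($168) — total 87+134+115+168 = $504.
Row-greedy (each collector in turn takes its best remaining lot) gives $357, worse by 147.
Next-best assignment: Huang→Lot G, Kapoor→Lot D, Leclerc→Lot F, Petrov→Lot E = $442.
No other one-to-one assignment exceeds $504.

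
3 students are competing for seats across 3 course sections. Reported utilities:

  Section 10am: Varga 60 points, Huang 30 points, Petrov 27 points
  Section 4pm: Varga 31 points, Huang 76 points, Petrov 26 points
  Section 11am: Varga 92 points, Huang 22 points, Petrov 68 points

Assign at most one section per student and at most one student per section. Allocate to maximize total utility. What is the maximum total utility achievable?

Maximum total: 204 points

This is the linear assignment problem.
Optimal: Varga→Section 10am (60 points), Huang→Section 4pm (76 points), Petrov→Section 11am (68 points) — total 60+76+68 = 204 points.
Max-entry greedy (repeatedly take the single best remaining cell) gives 195 points, worse by 9.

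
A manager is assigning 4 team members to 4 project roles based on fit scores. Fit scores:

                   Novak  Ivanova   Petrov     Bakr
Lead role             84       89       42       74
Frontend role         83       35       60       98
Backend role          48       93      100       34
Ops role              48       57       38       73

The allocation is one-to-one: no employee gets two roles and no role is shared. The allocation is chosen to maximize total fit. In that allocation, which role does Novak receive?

Novak receives Frontend role.

Optimal: Novak→Frontend role (83 pts), Ivanova→Lead role (89 pts), Petrov→Backend role (100 pts), Bakr→Ops role (73 pts) — total 83+89+100+73 = 345 pts.
Row-greedy (each employee in turn takes its best remaining role) gives 310 pts, worse by 35.
Swapping Novak↔Bakr (Novak→Ops role 48 pts, Bakr→Frontend role 98 pts) loses 10.
Checked against all permutations: 345 pts is optimal.
Novak's own top role is Lead role (84 pts), but forcing Novak→Lead role and reassigning the rest optimally gives only 339 pts — worse by 6.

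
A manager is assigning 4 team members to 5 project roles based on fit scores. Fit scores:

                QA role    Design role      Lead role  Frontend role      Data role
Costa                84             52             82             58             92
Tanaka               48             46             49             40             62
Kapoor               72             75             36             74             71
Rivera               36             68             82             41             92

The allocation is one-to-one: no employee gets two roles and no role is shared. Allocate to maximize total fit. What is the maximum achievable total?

Max total: 303 pts

This is a one-to-one assignment (maximum-weight bipartite matching).
Optimal: Costa→QA role (84 pts), Tanaka→Data role (62 pts), Kapoor→Design role (75 pts), Rivera→Lead role (82 pts) — total 84+62+75+82 = 303 pts.
Row-greedy (each employee in turn takes its best remaining role) gives 257 pts, worse by 46.
Next-best assignment: Costa→QA role, Tanaka→Data role, Kapoor→Frontend role, Rivera→Lead role = 302 pts.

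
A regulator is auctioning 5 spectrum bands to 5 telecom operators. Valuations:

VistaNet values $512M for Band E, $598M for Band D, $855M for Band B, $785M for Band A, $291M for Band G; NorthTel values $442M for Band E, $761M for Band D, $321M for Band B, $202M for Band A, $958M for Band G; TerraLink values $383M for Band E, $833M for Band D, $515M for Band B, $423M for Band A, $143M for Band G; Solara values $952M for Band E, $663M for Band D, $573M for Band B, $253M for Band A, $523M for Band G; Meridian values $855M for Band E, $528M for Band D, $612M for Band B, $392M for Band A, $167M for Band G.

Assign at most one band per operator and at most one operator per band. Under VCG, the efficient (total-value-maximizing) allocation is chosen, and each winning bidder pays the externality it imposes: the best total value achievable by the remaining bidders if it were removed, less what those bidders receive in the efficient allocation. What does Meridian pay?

Efficient allocation: VistaNet→Band A ($785M), NorthTel→Band G ($958M), TerraLink→Band D ($833M), Solara→Band E ($952M), Meridian→Band B ($612M); total welfare W = $4140M.
Meridian receives Band B at value $612M, so the others get W − 612 = $3528M.
Without Meridian: best allocation of the remaining 4 bidders over all 5 bands is VistaNet→Band B ($855M), NorthTel→Band G ($958M), TerraLink→Band D ($833M), Solara→Band E ($952M), total $3598M.
VCG payment = (others' best without Meridian) − (others' welfare with Meridian) = 3598 − 3528 = $70M.

Meridian pays $70M.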